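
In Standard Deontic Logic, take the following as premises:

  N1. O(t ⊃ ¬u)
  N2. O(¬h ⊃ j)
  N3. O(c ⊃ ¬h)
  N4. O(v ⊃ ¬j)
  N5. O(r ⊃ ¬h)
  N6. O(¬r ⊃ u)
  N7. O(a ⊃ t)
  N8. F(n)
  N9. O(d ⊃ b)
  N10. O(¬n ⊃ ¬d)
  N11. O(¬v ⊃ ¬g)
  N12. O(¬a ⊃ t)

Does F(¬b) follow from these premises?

Premise 9 is O(d ⊃ b), but O(d) is not derivable from the premises, so it does not yield O(b).
No other premise forces O(b). An ideal world satisfying every premise can still have ¬b true, so F(¬b) is not derivable.

No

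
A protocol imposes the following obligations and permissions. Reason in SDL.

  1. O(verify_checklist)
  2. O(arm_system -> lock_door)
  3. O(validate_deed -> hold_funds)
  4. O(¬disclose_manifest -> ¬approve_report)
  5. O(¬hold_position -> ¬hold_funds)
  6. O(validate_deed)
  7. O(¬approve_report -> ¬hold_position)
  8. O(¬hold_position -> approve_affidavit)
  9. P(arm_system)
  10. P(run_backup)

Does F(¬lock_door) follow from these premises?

Premise 2 is O(arm_system -> lock_door), but O(arm_system) is not derivable from the premises (the permission P(arm_system) asserts only ¬O(¬arm_system), not O(arm_system)), so it does not yield O(lock_door).
No other premise forces O(lock_door). An ideal world satisfying every premise can still have ¬lock_door true, so F(¬lock_door) is not derivable.

No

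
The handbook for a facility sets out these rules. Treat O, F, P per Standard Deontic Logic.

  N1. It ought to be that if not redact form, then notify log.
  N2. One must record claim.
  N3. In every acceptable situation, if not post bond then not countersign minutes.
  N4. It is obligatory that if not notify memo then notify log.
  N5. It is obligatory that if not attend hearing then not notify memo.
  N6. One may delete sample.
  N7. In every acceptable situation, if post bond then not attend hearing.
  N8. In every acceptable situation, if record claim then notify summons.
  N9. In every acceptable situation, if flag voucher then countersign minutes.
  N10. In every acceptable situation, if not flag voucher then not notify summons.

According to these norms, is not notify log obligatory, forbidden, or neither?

Forbidden

Premise 2 gives O(record_claim).
From O(record_claim) and premise 8, O(record_claim → notify_summons), we obtain O(notify_summons).
Premise 10, O(¬flag_voucher → ¬notify_summons), contraposes to O(notify_summons → flag_voucher); with O(notify_summons) we get O(flag_voucher).
Premise 9 is O(flag_voucher → countersign_minutes); since O(flag_voucher), deontic closure gives O(countersign_minutes).
The contrapositive of premise 3 (O(¬post_bond → ¬countersign_minutes)) is O(countersign_minutes → post_bond), and O(countersign_minutes) is already established, so O(post_bond).
Applying K to premise 7 (O(post_bond → ¬attend_hearing)) and O(post_bond) yields O(¬attend_hearing).
With premise 5, O(¬attend_hearing → ¬notify_memo), the K-axiom yields O(¬notify_memo).
Premise 4 is O(¬notify_memo → notify_log); since O(¬notify_memo), deontic closure gives O(notify_log).
Premises 1, 6 do not contribute to this derivation.
Thus O(notify_log), which is F(¬notify_log): ¬notify_log is forbidden.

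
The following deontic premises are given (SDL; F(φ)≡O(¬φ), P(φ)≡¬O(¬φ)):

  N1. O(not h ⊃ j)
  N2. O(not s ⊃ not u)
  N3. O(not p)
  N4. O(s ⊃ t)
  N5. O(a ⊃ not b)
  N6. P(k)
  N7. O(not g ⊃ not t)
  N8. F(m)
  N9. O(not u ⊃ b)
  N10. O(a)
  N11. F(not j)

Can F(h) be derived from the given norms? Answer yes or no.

Premise 1 is O(not h ⊃ j); even if O(j) held, inferring O(not h) would be affirming the consequent — invalid.
No other premise forces O(not h). An ideal world satisfying every premise can still have h true, so F(h) is not derivable.

No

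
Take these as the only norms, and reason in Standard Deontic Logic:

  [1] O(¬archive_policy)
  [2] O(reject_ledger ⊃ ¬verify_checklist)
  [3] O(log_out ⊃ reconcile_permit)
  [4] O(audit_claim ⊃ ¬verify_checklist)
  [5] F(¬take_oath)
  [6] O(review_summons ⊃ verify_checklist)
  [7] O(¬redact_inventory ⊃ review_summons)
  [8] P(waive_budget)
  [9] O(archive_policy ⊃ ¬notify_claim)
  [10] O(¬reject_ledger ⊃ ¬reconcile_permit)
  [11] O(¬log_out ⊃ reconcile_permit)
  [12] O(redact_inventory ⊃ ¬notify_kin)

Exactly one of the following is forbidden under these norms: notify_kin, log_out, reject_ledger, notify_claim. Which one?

By case analysis on ¬log_out: premise 11 gives O(¬log_out ⊃ reconcile_permit) and premise 3 gives O(log_out ⊃ reconcile_permit), so O(reconcile_permit) either way.
The contrapositive of premise 10 (O(¬reject_ledger ⊃ ¬reconcile_permit)) is O(reconcile_permit ⊃ reject_ledger), and O(reconcile_permit) is already established, so O(reject_ledger).
Applying K to premise 2 (O(reject_ledger ⊃ ¬verify_checklist)) and O(reject_ledger) yields O(¬verify_checklist).
Premise 6 is O(review_summons ⊃ verify_checklist); contrapositively O(¬verify_checklist ⊃ ¬review_summons). Since O(¬verify_checklist) holds, K gives O(¬review_summons).
The contrapositive of premise 7 (O(¬redact_inventory ⊃ review_summons)) is O(¬review_summons ⊃ redact_inventory), and O(¬review_summons) is already established, so O(redact_inventory).
Applying K to premise 12 (O(redact_inventory ⊃ ¬notify_kin)) and O(redact_inventory) yields O(¬notify_kin).
So O(¬notify_kin) holds, i.e. notify_kin is forbidden. None of the other listed options is forbidden under the premises.

notify_kin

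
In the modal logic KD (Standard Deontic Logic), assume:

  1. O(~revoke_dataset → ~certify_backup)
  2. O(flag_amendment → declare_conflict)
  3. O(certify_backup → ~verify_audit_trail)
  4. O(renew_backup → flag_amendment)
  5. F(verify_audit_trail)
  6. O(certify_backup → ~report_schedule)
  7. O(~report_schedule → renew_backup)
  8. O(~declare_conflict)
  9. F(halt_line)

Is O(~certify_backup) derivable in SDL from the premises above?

From premise 8 we have O(~declare_conflict).
Premise 2 is O(flag_amendment → declare_conflict); contrapositively O(~declare_conflict → ~flag_amendment). Since O(~declare_conflict) holds, K gives O(~flag_amendment).
Premise 4, O(renew_backup → flag_amendment), contraposes to O(~flag_amendment → ~renew_backup); with O(~flag_amendment) we get O(~renew_backup).
Premise 7 is O(~report_schedule → renew_backup); contrapositively O(~renew_backup → report_schedule). Since O(~renew_backup) holds, K gives O(report_schedule).
Premise 6, O(certify_backup → ~report_schedule), contraposes to O(report_schedule → ~certify_backup); with O(report_schedule) we get O(~certify_backup).
Premises 1, 3, 5, 9 do not contribute to this derivation.
So O(~certify_backup) follows.

Yes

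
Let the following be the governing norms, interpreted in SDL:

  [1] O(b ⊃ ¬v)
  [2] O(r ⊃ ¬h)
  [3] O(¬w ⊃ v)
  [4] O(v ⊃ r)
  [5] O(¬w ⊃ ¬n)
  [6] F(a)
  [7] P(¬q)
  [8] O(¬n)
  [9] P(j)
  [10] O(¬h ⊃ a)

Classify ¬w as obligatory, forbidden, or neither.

Premise 6, F(a), is equivalent to O(¬a).
Premise 10 is O(¬h ⊃ a); contrapositively O(¬a ⊃ h). Since O(¬a) holds, K gives O(h).
Premise 2 is O(r ⊃ ¬h); contrapositively O(h ⊃ ¬r). Since O(h) holds, K gives O(¬r).
Premise 4 is O(v ⊃ r); contrapositively O(¬r ⊃ ¬v). Since O(¬r) holds, K gives O(¬v).
The contrapositive of premise 3 (O(¬w ⊃ v)) is O(¬v ⊃ w), and O(¬v) is already established, so O(w).
Premises 1, 5, 7, 8, 9 do not contribute to this derivation.
Thus O(w), which is F(¬w): ¬w is forbidden.

Forbidden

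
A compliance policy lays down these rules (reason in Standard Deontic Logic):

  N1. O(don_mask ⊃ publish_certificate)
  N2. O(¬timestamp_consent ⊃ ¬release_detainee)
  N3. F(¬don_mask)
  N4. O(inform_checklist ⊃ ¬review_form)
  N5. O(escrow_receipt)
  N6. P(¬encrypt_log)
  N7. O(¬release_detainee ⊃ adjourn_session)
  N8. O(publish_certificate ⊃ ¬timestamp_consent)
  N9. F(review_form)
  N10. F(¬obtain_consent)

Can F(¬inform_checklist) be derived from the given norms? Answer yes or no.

Premise 4 is O(inform_checklist ⊃ ¬review_form); even if O(¬review_form) held, inferring O(inform_checklist) would be affirming the consequent — invalid.
No other premise forces O(inform_checklist). An ideal world satisfying every premise can still have ¬inform_checklist true, so F(¬inform_checklist) is not derivable.

No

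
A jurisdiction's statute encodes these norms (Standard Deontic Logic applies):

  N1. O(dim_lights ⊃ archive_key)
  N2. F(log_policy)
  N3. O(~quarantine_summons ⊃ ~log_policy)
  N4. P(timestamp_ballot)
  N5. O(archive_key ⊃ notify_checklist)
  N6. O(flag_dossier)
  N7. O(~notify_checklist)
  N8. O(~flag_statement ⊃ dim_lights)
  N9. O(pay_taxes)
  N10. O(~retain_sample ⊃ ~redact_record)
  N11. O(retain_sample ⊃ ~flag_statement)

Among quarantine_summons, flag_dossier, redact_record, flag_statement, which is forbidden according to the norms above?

Premise 7 gives O(~notify_checklist).
The contrapositive of premise 5 (O(archive_key ⊃ notify_checklist)) is O(~notify_checklist ⊃ ~archive_key), and O(~notify_checklist) is already established, so O(~archive_key).
Premise 1, O(dim_lights ⊃ archive_key), contraposes to O(~archive_key ⊃ ~dim_lights); with O(~archive_key) we get O(~dim_lights).
Premise 8, O(~flag_statement ⊃ dim_lights), contraposes to O(~dim_lights ⊃ flag_statement); with O(~dim_lights) we get O(flag_statement).
Premise 11, O(retain_sample ⊃ ~flag_statement), contraposes to O(flag_statement ⊃ ~retain_sample); with O(flag_statement) we get O(~retain_sample).
From O(~retain_sample) and premise 10, O(~retain_sample ⊃ ~redact_record), we obtain O(~redact_record).
So O(~redact_record) holds, i.e. redact_record is forbidden. None of the other listed options is forbidden under the premises.

redact_record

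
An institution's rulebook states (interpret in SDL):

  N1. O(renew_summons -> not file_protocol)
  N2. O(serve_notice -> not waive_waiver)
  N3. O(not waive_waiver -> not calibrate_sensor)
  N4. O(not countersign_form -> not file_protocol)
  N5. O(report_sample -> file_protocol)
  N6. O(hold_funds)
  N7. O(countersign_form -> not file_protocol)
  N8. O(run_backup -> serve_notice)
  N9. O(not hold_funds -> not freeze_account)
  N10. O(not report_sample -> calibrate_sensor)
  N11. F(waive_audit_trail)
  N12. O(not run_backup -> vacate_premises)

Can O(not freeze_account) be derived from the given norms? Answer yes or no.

No

Premise 9 is O(not hold_funds -> not freeze_account), but O(not hold_funds) is not derivable from the premises, so it does not yield O(not freeze_account).
No other premise forces O(not freeze_account). An ideal world satisfying every premise can still have not freeze_account false, so O(not freeze_account) is not derivable.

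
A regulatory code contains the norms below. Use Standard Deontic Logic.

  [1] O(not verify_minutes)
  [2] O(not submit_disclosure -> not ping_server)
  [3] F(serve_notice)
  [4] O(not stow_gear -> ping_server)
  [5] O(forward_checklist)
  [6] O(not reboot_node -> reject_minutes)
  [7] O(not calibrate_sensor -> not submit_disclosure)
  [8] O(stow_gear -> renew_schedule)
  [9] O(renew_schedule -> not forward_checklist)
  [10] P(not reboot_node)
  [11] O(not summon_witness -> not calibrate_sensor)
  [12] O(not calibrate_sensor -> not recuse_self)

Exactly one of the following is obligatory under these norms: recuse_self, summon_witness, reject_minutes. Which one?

summon_witness

Premise 5 states O(forward_checklist) outright.
Premise 9, O(renew_schedule -> not forward_checklist), contraposes to O(forward_checklist -> not renew_schedule); with O(forward_checklist) we get O(not renew_schedule).
Premise 8 is O(stow_gear -> renew_schedule); contrapositively O(not renew_schedule -> not stow_gear). Since O(not renew_schedule) holds, K gives O(not stow_gear).
Applying K to premise 4 (O(not stow_gear -> ping_server)) and O(not stow_gear) yields O(ping_server).
Premise 2 is O(not submit_disclosure -> not ping_server); contrapositively O(ping_server -> submit_disclosure). Since O(ping_server) holds, K gives O(submit_disclosure).
The contrapositive of premise 7 (O(not calibrate_sensor -> not submit_disclosure)) is O(submit_disclosure -> calibrate_sensor), and O(submit_disclosure) is already established, so O(calibrate_sensor).
Premise 11, O(not summon_witness -> not calibrate_sensor), contraposes to O(calibrate_sensor -> summon_witness); with O(calibrate_sensor) we get O(summon_witness).
So O(summon_witness) holds — summon_witness is obligatory. None of the other listed options is made obligatory by any chain of premises.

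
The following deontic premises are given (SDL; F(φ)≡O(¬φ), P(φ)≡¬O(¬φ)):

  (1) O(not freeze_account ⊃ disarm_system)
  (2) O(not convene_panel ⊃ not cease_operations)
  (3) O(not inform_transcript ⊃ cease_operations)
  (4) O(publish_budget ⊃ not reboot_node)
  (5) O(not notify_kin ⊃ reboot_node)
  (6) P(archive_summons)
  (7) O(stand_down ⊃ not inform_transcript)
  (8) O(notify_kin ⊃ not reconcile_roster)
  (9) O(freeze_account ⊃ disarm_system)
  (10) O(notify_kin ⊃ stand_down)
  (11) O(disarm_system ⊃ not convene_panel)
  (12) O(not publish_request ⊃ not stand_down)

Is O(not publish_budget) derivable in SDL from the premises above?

Yes

By case analysis on not freeze_account: premise 1 gives O(not freeze_account ⊃ disarm_system) and premise 9 gives O(freeze_account ⊃ disarm_system), so O(disarm_system) either way.
From O(disarm_system) and premise 11, O(disarm_system ⊃ not convene_panel), we obtain O(not convene_panel).
With premise 2, O(not convene_panel ⊃ not cease_operations), the K-axiom yields O(not cease_operations).
Premise 3, O(not inform_transcript ⊃ cease_operations), contraposes to O(not cease_operations ⊃ inform_transcript); with O(not cease_operations) we get O(inform_transcript).
Premise 7, O(stand_down ⊃ not inform_transcript), contraposes to O(inform_transcript ⊃ not stand_down); with O(inform_transcript) we get O(not stand_down).
The contrapositive of premise 10 (O(notify_kin ⊃ stand_down)) is O(not stand_down ⊃ not notify_kin), and O(not stand_down) is already established, so O(not notify_kin).
Premise 5 is O(not notify_kin ⊃ reboot_node); since O(not notify_kin), deontic closure gives O(reboot_node).
The contrapositive of premise 4 (O(publish_budget ⊃ not reboot_node)) is O(reboot_node ⊃ not publish_budget), and O(reboot_node) is already established, so O(not publish_budget).
Premises 6, 8, 12 do not contribute to this derivation.
So O(not publish_budget) follows.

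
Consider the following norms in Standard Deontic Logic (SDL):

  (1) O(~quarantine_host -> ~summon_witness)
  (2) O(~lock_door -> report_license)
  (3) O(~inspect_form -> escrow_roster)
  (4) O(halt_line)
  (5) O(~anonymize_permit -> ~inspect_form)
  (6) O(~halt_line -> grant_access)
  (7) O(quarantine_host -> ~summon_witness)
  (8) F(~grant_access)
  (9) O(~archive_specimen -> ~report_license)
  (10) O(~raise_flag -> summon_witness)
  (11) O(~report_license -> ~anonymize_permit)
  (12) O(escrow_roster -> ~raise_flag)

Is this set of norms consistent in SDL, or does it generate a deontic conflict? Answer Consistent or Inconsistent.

Premise 6 is O(~halt_line -> grant_access); even if O(grant_access) held, inferring O(~halt_line) would be affirming the consequent — invalid.
So O(~halt_line) is not derivable, and the apparent clash with O(halt_line) does not arise.
A world satisfying every obligation exists (e.g. anonymize_permit=true, archive_specimen=true, escrow_roster=false, grant_access=true, halt_line=true, inspect_form=true, lock_door=false, quarantine_host=false, raise_flag=true, report_license=true, summon_witness=false); no atom is both obligatory and forbidden, so the set is consistent.

Consistent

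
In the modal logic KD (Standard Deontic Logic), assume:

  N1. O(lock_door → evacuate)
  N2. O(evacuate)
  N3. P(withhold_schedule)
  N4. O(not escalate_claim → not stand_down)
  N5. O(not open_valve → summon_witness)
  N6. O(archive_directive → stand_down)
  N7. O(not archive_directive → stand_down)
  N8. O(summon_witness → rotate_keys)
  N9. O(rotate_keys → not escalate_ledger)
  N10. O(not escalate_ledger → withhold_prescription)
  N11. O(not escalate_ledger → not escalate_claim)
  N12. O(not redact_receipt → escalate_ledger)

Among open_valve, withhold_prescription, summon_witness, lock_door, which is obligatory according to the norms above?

By case analysis on archive_directive: premise 6 gives O(archive_directive → stand_down) and premise 7 gives O(not archive_directive → stand_down), so O(stand_down) either way.
Premise 4 is O(not escalate_claim → not stand_down); contrapositively O(stand_down → escalate_claim). Since O(stand_down) holds, K gives O(escalate_claim).
Premise 11 is O(not escalate_ledger → not escalate_claim); contrapositively O(escalate_claim → escalate_ledger). Since O(escalate_claim) holds, K gives O(escalate_ledger).
The contrapositive of premise 9 (O(rotate_keys → not escalate_ledger)) is O(escalate_ledger → not rotate_keys), and O(escalate_ledger) is already established, so O(not rotate_keys).
Premise 8, O(summon_witness → rotate_keys), contraposes to O(not rotate_keys → not summon_witness); with O(not rotate_keys) we get O(not summon_witness).
The contrapositive of premise 5 (O(not open_valve → summon_witness)) is O(not summon_witness → open_valve), and O(not summon_witness) is already established, so O(open_valve).
So O(open_valve) holds — open_valve is obligatory. None of the other listed options is made obligatory by any chain of premises.

open_valve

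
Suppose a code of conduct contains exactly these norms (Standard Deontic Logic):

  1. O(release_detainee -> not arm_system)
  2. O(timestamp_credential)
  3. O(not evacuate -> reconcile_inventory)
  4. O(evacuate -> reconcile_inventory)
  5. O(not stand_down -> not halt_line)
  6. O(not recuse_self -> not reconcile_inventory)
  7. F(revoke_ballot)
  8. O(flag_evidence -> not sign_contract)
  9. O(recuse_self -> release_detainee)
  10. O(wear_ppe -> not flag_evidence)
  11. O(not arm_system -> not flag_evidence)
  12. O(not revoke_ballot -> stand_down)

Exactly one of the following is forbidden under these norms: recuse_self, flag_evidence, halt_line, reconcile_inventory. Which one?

Premises 3 and 4 cover both cases: O(not evacuate -> reconcile_inventory) and O(evacuate -> reconcile_inventory). Since not evacuate ∨ evacuate is a tautology, O(reconcile_inventory) follows.
The contrapositive of premise 6 (O(not recuse_self -> not reconcile_inventory)) is O(reconcile_inventory -> recuse_self), and O(reconcile_inventory) is already established, so O(recuse_self).
From O(recuse_self) and premise 9, O(recuse_self -> release_detainee), we obtain O(release_detainee).
Premise 1 is O(release_detainee -> not arm_system); since O(release_detainee), deontic closure gives O(not arm_system).
Premise 11 is O(not arm_system -> not flag_evidence); since O(not arm_system), deontic closure gives O(not flag_evidence).
So O(not flag_evidence) holds, i.e. flag_evidence is forbidden. None of the other listed options is forbidden under the premises.

flag_evidence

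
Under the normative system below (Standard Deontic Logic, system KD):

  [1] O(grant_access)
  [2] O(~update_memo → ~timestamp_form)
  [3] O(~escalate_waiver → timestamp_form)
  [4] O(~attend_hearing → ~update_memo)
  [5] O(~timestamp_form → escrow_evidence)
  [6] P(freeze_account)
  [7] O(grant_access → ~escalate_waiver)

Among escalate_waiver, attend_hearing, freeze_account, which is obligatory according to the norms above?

attend_hearing

Premise 1 gives O(grant_access).
Applying K to premise 7 (O(grant_access → ~escalate_waiver)) and O(grant_access) yields O(~escalate_waiver).
Applying K to premise 3 (O(~escalate_waiver → timestamp_form)) and O(~escalate_waiver) yields O(timestamp_form).
Premise 2 is O(~update_memo → ~timestamp_form); contrapositively O(timestamp_form → update_memo). Since O(timestamp_form) holds, K gives O(update_memo).
Premise 4, O(~attend_hearing → ~update_memo), contraposes to O(update_memo → attend_hearing); with O(update_memo) we get O(attend_hearing).
So O(attend_hearing) holds — attend_hearing is obligatory. None of the other listed options is made obligatory by any chain of premises.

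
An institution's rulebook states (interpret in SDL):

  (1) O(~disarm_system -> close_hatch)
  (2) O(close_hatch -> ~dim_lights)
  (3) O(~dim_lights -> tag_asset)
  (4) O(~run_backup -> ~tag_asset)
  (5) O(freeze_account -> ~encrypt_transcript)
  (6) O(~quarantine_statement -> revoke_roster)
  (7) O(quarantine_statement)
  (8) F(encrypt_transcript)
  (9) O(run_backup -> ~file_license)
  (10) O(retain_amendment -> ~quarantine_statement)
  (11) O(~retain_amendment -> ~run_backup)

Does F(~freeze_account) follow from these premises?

Premise 5 is O(freeze_account -> ~encrypt_transcript); even if O(~encrypt_transcript) held, inferring O(freeze_account) would be affirming the consequent — invalid.
No other premise forces O(freeze_account). An ideal world satisfying every premise can still have ~freeze_account true, so F(~freeze_account) is not derivable.

No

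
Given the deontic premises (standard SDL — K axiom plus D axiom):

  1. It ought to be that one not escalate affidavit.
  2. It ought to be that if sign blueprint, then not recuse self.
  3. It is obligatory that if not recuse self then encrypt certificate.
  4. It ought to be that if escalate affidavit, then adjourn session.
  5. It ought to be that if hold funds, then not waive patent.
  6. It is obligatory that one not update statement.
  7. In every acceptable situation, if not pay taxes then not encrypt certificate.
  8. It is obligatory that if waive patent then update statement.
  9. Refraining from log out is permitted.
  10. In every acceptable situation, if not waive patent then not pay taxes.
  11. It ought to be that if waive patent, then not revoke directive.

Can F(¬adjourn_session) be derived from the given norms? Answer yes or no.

Premise 4 is O(escalate_affidavit → adjourn_session), but O(escalate_affidavit) is not derivable from the premises, so it does not yield O(adjourn_session).
No other premise forces O(adjourn_session). An ideal world satisfying every premise can still have ¬adjourn_session true, so F(¬adjourn_session) is not derivable.

No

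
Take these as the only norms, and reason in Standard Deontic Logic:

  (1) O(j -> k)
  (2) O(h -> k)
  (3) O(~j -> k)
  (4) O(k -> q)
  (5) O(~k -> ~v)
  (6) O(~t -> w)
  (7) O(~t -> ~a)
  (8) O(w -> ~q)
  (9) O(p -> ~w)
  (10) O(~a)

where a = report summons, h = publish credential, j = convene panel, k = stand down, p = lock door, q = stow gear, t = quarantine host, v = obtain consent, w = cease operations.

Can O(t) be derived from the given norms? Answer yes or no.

Yes

Premises 1 and 3 cover both cases: O(j -> k) and O(~j -> k). Since j ∨ ~j is a tautology, O(k) follows.
Applying K to premise 4 (O(k -> q)) and O(k) yields O(q).
Premise 8, O(w -> ~q), contraposes to O(q -> ~w); with O(q) we get O(~w).
Premise 6 is O(~t -> w); contrapositively O(~w -> t). Since O(~w) holds, K gives O(t).
Premises 2, 5, 7, 9, 10 do not contribute to this derivation.
So O(t) follows.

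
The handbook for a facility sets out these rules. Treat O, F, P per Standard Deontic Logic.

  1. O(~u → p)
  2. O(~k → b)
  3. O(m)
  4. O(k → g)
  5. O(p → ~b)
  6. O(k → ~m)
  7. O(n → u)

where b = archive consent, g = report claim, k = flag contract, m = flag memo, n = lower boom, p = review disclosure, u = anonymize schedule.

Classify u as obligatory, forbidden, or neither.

Obligatory

From premise 3 we have O(m).
Premise 6 is O(k → ~m); contrapositively O(m → ~k). Since O(m) holds, K gives O(~k).
With premise 2, O(~k → b), the K-axiom yields O(b).
Premise 5, O(p → ~b), contraposes to O(b → ~p); with O(b) we get O(~p).
Premise 1 is O(~u → p); contrapositively O(~p → u). Since O(~p) holds, K gives O(u).
Premises 4, 7 do not contribute to this derivation.
Hence u is obligatory.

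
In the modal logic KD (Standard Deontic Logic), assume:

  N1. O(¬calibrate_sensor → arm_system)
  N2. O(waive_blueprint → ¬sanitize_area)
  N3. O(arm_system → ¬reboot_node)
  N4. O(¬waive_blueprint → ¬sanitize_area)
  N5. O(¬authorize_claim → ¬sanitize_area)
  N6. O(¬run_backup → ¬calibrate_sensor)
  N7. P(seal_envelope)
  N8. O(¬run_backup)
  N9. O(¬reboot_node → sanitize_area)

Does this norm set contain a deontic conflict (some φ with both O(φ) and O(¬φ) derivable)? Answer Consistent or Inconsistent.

Inconsistent

Premises 4 and 2 are O(¬waive_blueprint → ¬sanitize_area) and O(waive_blueprint → ¬sanitize_area); every ideal world satisfies ¬waive_blueprint or waive_blueprint, so in either case ¬sanitize_area holds — hence O(¬sanitize_area).
Premise 9, O(¬reboot_node → sanitize_area), contraposes to O(¬sanitize_area → reboot_node); with O(¬sanitize_area) we get O(reboot_node).
The contrapositive of premise 3 (O(arm_system → ¬reboot_node)) is O(reboot_node → ¬arm_system), and O(reboot_node) is already established, so O(¬arm_system).
Premise 1, O(¬calibrate_sensor → arm_system), contraposes to O(¬arm_system → calibrate_sensor); with O(¬arm_system) we get O(calibrate_sensor).
Premise 6, O(¬run_backup → ¬calibrate_sensor), contraposes to O(calibrate_sensor → run_backup); with O(calibrate_sensor) we get O(run_backup).
Yet premise 8 states O(¬run_backup).
We now have both O(run_backup) and O(¬run_backup) — run_backup is simultaneously obligatory and forbidden, violating the D-axiom.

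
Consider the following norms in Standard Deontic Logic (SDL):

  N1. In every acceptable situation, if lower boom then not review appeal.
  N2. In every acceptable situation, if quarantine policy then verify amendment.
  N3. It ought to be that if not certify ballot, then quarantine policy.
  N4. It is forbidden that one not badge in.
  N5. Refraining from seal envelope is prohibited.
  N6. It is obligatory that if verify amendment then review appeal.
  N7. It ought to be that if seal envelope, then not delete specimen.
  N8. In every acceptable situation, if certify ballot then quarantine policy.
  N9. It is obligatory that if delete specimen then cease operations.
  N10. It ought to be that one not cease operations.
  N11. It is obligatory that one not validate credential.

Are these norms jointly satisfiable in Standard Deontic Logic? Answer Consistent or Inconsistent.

Premise 9 is O(delete_specimen → cease_operations), but O(delete_specimen) is not derivable from the premises, so it does not yield O(cease_operations).
So O(cease_operations) is not derivable, and the apparent clash with O(¬cease_operations) does not arise.
A world satisfying every obligation exists (e.g. badge_in=true, cease_operations=false, certify_ballot=false, delete_specimen=false, lower_boom=false, quarantine_policy=true, review_appeal=true, seal_envelope=true, validate_credential=false, verify_amendment=true); no atom is both obligatory and forbidden, so the set is consistent.

Consistent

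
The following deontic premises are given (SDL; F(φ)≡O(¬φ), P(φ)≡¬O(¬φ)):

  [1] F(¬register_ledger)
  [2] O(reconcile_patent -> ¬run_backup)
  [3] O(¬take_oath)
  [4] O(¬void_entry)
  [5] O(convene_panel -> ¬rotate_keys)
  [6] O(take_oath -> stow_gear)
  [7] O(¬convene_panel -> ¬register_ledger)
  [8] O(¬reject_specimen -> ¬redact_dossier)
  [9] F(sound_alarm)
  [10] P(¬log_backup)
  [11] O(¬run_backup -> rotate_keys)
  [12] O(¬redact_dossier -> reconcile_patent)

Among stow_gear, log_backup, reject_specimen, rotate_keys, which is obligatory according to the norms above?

reject_specimen

Premise 1, F(¬register_ledger), is equivalent to O(register_ledger).
Premise 7, O(¬convene_panel -> ¬register_ledger), contraposes to O(register_ledger -> convene_panel); with O(register_ledger) we get O(convene_panel).
From O(convene_panel) and premise 5, O(convene_panel -> ¬rotate_keys), we obtain O(¬rotate_keys).
Premise 11, O(¬run_backup -> rotate_keys), contraposes to O(¬rotate_keys -> run_backup); with O(¬rotate_keys) we get O(run_backup).
Premise 2 is O(reconcile_patent -> ¬run_backup); contrapositively O(run_backup -> ¬reconcile_patent). Since O(run_backup) holds, K gives O(¬reconcile_patent).
Premise 12 is O(¬redact_dossier -> reconcile_patent); contrapositively O(¬reconcile_patent -> redact_dossier). Since O(¬reconcile_patent) holds, K gives O(redact_dossier).
Premise 8 is O(¬reject_specimen -> ¬redact_dossier); contrapositively O(redact_dossier -> reject_specimen). Since O(redact_dossier) holds, K gives O(reject_specimen).
So O(reject_specimen) holds — reject_specimen is obligatory. None of the other listed options is made obligatory by any chain of premises.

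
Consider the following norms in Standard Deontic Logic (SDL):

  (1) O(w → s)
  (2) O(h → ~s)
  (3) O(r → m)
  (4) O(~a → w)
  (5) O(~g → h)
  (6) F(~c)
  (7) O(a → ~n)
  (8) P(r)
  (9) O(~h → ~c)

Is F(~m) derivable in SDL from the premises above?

No

Premise 3 is O(r → m), but O(r) is not derivable from the premises (the permission P(r) asserts only ~O(~r), not O(r)), so it does not yield O(m).
No other premise forces O(m). An ideal world satisfying every premise can still have ~m true, so F(~m) is not derivable.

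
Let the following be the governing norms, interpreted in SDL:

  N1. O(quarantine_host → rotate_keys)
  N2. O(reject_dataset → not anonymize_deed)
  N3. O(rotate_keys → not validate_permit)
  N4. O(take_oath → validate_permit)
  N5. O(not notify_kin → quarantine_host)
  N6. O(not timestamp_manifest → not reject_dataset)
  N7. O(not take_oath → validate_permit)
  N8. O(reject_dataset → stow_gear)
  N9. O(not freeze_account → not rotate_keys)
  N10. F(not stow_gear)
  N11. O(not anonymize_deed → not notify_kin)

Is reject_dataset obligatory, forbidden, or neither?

Forbidden

Premises 7 and 4 are O(not take_oath → validate_permit) and O(take_oath → validate_permit); every ideal world satisfies not take_oath or take_oath, so in either case validate_permit holds — hence O(validate_permit).
Premise 3, O(rotate_keys → not validate_permit), contraposes to O(validate_permit → not rotate_keys); with O(validate_permit) we get O(not rotate_keys).
Premise 1 is O(quarantine_host → rotate_keys); contrapositively O(not rotate_keys → not quarantine_host). Since O(not rotate_keys) holds, K gives O(not quarantine_host).
Premise 5 is O(not notify_kin → quarantine_host); contrapositively O(not quarantine_host → notify_kin). Since O(not quarantine_host) holds, K gives O(notify_kin).
Premise 11, O(not anonymize_deed → not notify_kin), contraposes to O(notify_kin → anonymize_deed); with O(notify_kin) we get O(anonymize_deed).
Premise 2 is O(reject_dataset → not anonymize_deed); contrapositively O(anonymize_deed → not reject_dataset). Since O(anonymize_deed) holds, K gives O(not reject_dataset).
Premises 6, 8, 9, 10 do not contribute to this derivation.
Thus O(not reject_dataset), which is F(reject_dataset): reject_dataset is forbidden.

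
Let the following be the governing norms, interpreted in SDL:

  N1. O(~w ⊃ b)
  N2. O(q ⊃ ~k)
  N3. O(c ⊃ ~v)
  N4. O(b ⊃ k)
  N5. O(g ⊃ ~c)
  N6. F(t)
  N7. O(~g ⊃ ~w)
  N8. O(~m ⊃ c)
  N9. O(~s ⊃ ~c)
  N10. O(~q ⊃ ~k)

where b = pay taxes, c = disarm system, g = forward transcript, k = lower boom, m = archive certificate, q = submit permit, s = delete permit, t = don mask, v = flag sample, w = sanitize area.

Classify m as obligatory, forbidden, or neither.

Obligatory

Premises 10 and 2 cover both cases: O(~q ⊃ ~k) and O(q ⊃ ~k). Since ~q ∨ q is a tautology, O(~k) follows.
Premise 4, O(b ⊃ k), contraposes to O(~k ⊃ ~b); with O(~k) we get O(~b).
Premise 1, O(~w ⊃ b), contraposes to O(~b ⊃ w); with O(~b) we get O(w).
The contrapositive of premise 7 (O(~g ⊃ ~w)) is O(w ⊃ g), and O(w) is already established, so O(g).
With premise 5, O(g ⊃ ~c), the K-axiom yields O(~c).
The contrapositive of premise 8 (O(~m ⊃ c)) is O(~c ⊃ m), and O(~c) is already established, so O(m).
Premises 3, 6, 9 do not contribute to this derivation.
Hence m is obligatory.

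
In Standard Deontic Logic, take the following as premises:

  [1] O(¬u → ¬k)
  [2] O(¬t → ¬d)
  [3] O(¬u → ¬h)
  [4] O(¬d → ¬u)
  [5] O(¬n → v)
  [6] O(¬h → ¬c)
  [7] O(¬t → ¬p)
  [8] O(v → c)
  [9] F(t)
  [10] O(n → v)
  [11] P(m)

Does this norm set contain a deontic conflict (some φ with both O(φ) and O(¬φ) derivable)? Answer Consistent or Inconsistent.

Inconsistent

By case analysis on ¬n: premise 5 gives O(¬n → v) and premise 10 gives O(n → v), so O(v) either way.
Applying K to premise 8 (O(v → c)) and O(v) yields O(c).
Premise 6, O(¬h → ¬c), contraposes to O(c → h); with O(c) we get O(h).
Premise 3 is O(¬u → ¬h); contrapositively O(h → u). Since O(h) holds, K gives O(u).
Premise 4 is O(¬d → ¬u); contrapositively O(u → d). Since O(u) holds, K gives O(d).
Premise 2 is O(¬t → ¬d); contrapositively O(d → t). Since O(d) holds, K gives O(t).
However, F(t) at premise 9 amounts to O(¬t).
We now have both O(t) and O(¬t) — t is simultaneously obligatory and forbidden, violating the D-axiom.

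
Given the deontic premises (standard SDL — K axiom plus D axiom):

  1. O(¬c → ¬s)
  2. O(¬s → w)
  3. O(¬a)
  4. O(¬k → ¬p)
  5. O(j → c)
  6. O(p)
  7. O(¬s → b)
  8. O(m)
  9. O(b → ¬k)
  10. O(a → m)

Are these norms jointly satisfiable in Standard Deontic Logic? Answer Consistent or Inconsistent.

Consistent

Premise 10 is O(a → m); even if O(m) held, inferring O(a) would be affirming the consequent — invalid.
So O(a) is not derivable, and the apparent clash with O(¬a) does not arise.
A world satisfying every obligation exists (e.g. a=false, b=false, c=true, j=false, k=true, m=true, p=true, s=true, w=false); no atom is both obligatory and forbidden, so the set is consistent.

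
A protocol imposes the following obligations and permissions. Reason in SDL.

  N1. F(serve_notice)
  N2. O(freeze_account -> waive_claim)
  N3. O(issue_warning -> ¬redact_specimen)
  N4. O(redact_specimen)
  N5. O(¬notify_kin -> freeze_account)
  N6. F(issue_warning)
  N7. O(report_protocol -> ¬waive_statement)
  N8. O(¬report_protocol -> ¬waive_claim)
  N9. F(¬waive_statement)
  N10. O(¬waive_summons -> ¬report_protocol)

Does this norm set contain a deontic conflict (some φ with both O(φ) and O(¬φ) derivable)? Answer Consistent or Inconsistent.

Consistent

Premise 3 is O(issue_warning -> ¬redact_specimen), but O(issue_warning) is not derivable from the premises, so it does not yield O(¬redact_specimen).
So O(¬redact_specimen) is not derivable, and the apparent clash with O(redact_specimen) does not arise.
A world satisfying every obligation exists (e.g. freeze_account=false, issue_warning=false, notify_kin=true, redact_specimen=true, report_protocol=false, serve_notice=false, waive_claim=false, waive_statement=true, waive_summons=false); no atom is both obligatory and forbidden, so the set is consistent.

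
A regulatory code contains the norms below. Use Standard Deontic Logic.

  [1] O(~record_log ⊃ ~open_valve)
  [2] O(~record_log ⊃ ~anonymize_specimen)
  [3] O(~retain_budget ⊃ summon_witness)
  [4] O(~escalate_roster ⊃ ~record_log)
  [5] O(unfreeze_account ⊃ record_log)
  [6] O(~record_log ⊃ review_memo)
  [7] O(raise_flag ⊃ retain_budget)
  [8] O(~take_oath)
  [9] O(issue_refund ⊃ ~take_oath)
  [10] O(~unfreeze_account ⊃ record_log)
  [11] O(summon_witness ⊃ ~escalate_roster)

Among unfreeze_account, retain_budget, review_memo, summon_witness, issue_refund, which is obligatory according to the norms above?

Premises 5 and 10 are O(unfreeze_account ⊃ record_log) and O(~unfreeze_account ⊃ record_log); every ideal world satisfies unfreeze_account or ~unfreeze_account, so in either case record_log holds — hence O(record_log).
Premise 4 is O(~escalate_roster ⊃ ~record_log); contrapositively O(record_log ⊃ escalate_roster). Since O(record_log) holds, K gives O(escalate_roster).
Premise 11, O(summon_witness ⊃ ~escalate_roster), contraposes to O(escalate_roster ⊃ ~summon_witness); with O(escalate_roster) we get O(~summon_witness).
The contrapositive of premise 3 (O(~retain_budget ⊃ summon_witness)) is O(~summon_witness ⊃ retain_budget), and O(~summon_witness) is already established, so O(retain_budget).
So O(retain_budget) holds — retain_budget is obligatory. None of the other listed options is made obligatory by any chain of premises.

retain_budget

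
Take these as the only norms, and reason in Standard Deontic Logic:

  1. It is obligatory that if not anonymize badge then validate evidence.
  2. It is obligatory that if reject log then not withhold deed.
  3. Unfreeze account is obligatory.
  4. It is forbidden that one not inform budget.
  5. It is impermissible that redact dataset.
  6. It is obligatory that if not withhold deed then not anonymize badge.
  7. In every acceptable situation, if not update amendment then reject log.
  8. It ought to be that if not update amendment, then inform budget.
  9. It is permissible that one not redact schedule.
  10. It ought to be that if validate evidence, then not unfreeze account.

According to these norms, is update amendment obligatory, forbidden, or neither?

Premise 3 states O(unfreeze_account) outright.
The contrapositive of premise 10 (O(validate_evidence → ¬unfreeze_account)) is O(unfreeze_account → ¬validate_evidence), and O(unfreeze_account) is already established, so O(¬validate_evidence).
Premise 1, O(¬anonymize_badge → validate_evidence), contraposes to O(¬validate_evidence → anonymize_badge); with O(¬validate_evidence) we get O(anonymize_badge).
Premise 6, O(¬withhold_deed → ¬anonymize_badge), contraposes to O(anonymize_badge → withhold_deed); with O(anonymize_badge) we get O(withhold_deed).
Premise 2, O(reject_log → ¬withhold_deed), contraposes to O(withhold_deed → ¬reject_log); with O(withhold_deed) we get O(¬reject_log).
Premise 7, O(¬update_amendment → reject_log), contraposes to O(¬reject_log → update_amendment); with O(¬reject_log) we get O(update_amendment).
Premises 4, 5, 8, 9 do not contribute to this derivation.
Hence update_amendment is obligatory.

Obligatory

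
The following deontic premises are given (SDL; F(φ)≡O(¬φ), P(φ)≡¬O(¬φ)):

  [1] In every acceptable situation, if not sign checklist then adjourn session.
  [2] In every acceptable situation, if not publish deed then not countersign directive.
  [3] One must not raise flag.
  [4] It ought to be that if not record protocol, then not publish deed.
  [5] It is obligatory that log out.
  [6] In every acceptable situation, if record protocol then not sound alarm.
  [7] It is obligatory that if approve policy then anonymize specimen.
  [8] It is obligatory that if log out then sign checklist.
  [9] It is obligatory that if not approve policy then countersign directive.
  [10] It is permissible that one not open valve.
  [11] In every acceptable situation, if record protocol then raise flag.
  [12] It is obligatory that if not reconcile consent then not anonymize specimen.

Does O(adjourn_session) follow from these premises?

Premise 1 is O(¬sign_checklist → adjourn_session), but O(¬sign_checklist) is not derivable from the premises, so it does not yield O(adjourn_session).
No other premise forces O(adjourn_session). An ideal world satisfying every premise can still have adjourn_session false, so O(adjourn_session) is not derivable.

No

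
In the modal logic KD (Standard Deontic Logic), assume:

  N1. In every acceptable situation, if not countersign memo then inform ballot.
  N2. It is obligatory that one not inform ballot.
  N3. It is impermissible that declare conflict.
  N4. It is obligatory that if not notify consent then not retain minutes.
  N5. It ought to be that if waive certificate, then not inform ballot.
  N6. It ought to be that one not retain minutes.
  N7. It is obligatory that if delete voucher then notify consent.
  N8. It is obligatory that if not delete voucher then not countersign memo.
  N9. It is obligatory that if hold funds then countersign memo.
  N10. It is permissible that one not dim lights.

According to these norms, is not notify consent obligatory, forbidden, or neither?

Premise 2 gives O(¬inform_ballot).
Premise 1 is O(¬countersign_memo → inform_ballot); contrapositively O(¬inform_ballot → countersign_memo). Since O(¬inform_ballot) holds, K gives O(countersign_memo).
Premise 8, O(¬delete_voucher → ¬countersign_memo), contraposes to O(countersign_memo → delete_voucher); with O(countersign_memo) we get O(delete_voucher).
With premise 7, O(delete_voucher → notify_consent), the K-axiom yields O(notify_consent).
Premises 3, 4, 5, 6, 9, 10 do not contribute to this derivation.
Thus O(notify_consent), which is F(¬notify_consent): ¬notify_consent is forbidden.

Forbidden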